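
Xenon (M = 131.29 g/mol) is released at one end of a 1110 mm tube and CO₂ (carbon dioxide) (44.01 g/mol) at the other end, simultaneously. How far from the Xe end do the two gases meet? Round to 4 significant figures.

In equal time, each gas travels a distance ∝ its rate ∝ 1/√M, so d_Xe/d_CO₂ = √(M_CO₂/M_Xe) = √(44.01/131.29) = 0.5790.
With d_Xe + d_CO₂ = 1110 mm, d_CO₂ = 1110/(1 + 0.5790) = 703.0 mm.
d_Xe = 1110 − 703.0 = 407.0 mm.

407.0 mm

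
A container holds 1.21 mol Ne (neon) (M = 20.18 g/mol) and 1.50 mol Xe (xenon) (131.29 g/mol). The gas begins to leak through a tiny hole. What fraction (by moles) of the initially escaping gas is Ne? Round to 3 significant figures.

The effusion rate of species i is ∝ p_i/√M_i ∝ n_i/√M_i.
Mole fraction of Ne in the effusate = (n_Ne/√M_Ne) / (n_Ne/√M_Ne + n_Xe/√M_Xe)
= (1.21/√20.18) / (1.21/√20.18 + 1.50/√131.29) = 0.2694/(0.2694 + 0.1309) = 0.673.

0.673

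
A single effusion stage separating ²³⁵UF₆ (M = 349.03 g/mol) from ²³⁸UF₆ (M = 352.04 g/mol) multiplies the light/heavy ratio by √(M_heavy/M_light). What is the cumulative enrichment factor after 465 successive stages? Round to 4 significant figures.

The single-stage factor is √(M_heavy/M_light), so 465 stages give [√(352.04/349.03)]^465 = (352.04/349.03)^(465/2).
= 1.00862^(465/2) = 7.363.

7.363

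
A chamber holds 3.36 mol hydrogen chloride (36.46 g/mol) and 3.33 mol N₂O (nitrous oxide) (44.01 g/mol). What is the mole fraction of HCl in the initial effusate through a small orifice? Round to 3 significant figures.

0.526

Rate_i ∝ x_i/√M_i (Graham's law weighted by mole fraction), so the effusate composition follows n_i/√M_i.
Mole fraction of HCl in the effusate = (n_HCl/√M_HCl) / (n_HCl/√M_HCl + n_N₂O/√M_N₂O)
= (3.36/√36.46) / (3.36/√36.46 + 3.33/√44.01) = 0.5565/(0.5565 + 0.5020) = 0.526.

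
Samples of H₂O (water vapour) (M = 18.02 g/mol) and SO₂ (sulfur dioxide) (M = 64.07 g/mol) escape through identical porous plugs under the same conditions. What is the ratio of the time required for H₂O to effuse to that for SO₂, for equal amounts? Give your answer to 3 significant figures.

Using Graham's law: t_H₂O/t_SO₂ = √(M_H₂O/M_SO₂) = √(18.02/64.07) = √0.2813 = 0.530.

0.530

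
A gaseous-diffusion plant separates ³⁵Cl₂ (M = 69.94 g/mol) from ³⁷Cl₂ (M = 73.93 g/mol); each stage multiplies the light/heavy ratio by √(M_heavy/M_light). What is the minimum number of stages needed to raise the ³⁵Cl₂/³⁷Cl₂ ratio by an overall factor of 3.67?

With α = √(73.93/69.94) per stage, ln α = ½ ln(1.05705) = 0.02774.
Need α^N ≥ 3.67 ⇒ N ≥ ln(3.67) / ln α = 1.300 / 0.02774 = 46.87.
Minimum whole number of stages: N = 47.

47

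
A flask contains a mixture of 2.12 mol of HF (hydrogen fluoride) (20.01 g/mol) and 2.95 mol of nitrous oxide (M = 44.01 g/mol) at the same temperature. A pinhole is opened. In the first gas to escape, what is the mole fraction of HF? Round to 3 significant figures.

Rate_i ∝ x_i/√M_i (Graham's law weighted by mole fraction), so the effusate composition follows n_i/√M_i.
Mole fraction of HF in the effusate = (n_HF/√M_HF) / (n_HF/√M_HF + n_N₂O/√M_N₂O)
= (2.12/√20.01) / (2.12/√20.01 + 2.95/√44.01) = 0.4739/(0.4739 + 0.4447) = 0.516.

0.516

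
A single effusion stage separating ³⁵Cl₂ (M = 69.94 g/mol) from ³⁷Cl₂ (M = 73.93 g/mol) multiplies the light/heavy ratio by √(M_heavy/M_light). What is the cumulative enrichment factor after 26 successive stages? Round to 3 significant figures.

Each stage multiplies the ratio by α = √(73.93/69.94), so after 26 stages the overall factor is α^26 = (73.93/69.94)^(26/2).
= 1.05705^13 = 2.06.

2.06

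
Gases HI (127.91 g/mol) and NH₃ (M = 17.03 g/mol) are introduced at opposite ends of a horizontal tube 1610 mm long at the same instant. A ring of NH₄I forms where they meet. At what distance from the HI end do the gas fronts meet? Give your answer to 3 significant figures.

430 mm

The fronts meet when d_HI + d_NH₃ = L with d_HI/d_NH₃ = √(M_NH₃/M_HI) (Graham's law). Here √(M_NH₃/M_HI) = √(17.03/127.91) = 0.3649.
With d_HI + d_NH₃ = 1610 mm, d_NH₃ = 1610/(1 + 0.3649) = 1180 mm.
d_HI = 1610 − 1180 = 430 mm.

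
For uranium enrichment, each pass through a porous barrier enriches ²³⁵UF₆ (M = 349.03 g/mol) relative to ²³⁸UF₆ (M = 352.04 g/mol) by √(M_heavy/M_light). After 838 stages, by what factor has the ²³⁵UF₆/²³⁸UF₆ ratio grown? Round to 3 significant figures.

36.5

After 838 stages the ratio has grown by (√(352.04/349.03))^838 = (352.04/349.03)^(838/2).
= 1.00862^419 = 36.5.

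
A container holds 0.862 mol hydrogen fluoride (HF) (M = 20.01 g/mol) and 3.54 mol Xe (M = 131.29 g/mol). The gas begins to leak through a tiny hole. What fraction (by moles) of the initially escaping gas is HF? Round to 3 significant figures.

0.384

Each component's effusion rate ∝ (its partial pressure)·(1/√M) ∝ n_i/√M_i.
So x_HF in the escaping gas = (n_HF/√M_HF) / Σ(n_i/√M_i)
= (0.862/√20.01) / (0.862/√20.01 + 3.54/√131.29) = 0.1927/(0.1927 + 0.3089) = 0.384.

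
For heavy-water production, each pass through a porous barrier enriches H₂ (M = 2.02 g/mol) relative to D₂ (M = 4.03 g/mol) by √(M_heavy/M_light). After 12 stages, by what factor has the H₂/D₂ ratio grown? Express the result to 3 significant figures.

63.1

Overall factor = α^12 with α = √(4.03/2.02), i.e. (4.03/2.02)^(12/2).
= 1.99505^6 = 63.1.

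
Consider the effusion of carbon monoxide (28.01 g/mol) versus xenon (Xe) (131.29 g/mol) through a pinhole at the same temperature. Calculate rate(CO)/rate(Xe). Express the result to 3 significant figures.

2.17

Since effusion rate ∝ 1/√M, rate_CO/rate_Xe = √(M_Xe/M_CO) = √(131.29/28.01) = √4.687 = 2.17.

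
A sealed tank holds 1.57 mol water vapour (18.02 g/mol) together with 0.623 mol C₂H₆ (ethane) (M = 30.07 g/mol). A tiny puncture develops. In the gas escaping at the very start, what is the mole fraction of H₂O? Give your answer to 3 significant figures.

0.765

The effusion rate of species i is ∝ p_i/√M_i ∝ n_i/√M_i.
So x_H₂O in the escaping gas = (n_H₂O/√M_H₂O) / Σ(n_i/√M_i)
= (1.57/√18.02) / (1.57/√18.02 + 0.623/√30.07) = 0.3698/(0.3698 + 0.1136) = 0.765.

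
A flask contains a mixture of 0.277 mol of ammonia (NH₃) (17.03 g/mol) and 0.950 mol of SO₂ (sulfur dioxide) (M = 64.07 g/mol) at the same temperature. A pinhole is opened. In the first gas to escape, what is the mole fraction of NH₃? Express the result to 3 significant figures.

The effusion rate of species i is ∝ p_i/√M_i ∝ n_i/√M_i.
x_NH₃(eff) = (n_NH₃/√M_NH₃) / (n_NH₃/√M_NH₃ + n_SO₂/√M_SO₂)
= (0.277/√17.03) / (0.277/√17.03 + 0.950/√64.07) = 0.06712/(0.06712 + 0.1187) = 0.361.

0.361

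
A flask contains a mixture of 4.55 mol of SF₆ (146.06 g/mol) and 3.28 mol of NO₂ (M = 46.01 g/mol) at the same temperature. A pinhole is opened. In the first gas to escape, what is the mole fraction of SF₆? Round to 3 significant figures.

Effusion rate of each component ∝ n_i/√M_i (partial pressure × 1/√M).
So x_SF₆ in the escaping gas = (n_SF₆/√M_SF₆) / Σ(n_i/√M_i)
= (4.55/√146.06) / (4.55/√146.06 + 3.28/√46.01) = 0.3765/(0.3765 + 0.4836) = 0.438.

0.438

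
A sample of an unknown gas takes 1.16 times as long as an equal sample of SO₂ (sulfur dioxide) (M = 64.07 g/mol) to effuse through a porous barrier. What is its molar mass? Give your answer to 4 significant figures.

86.21 g/mol

Since effusion rate ∝ 1/√M, t_X/t_SO₂ = √(M_X/M_SO₂).
1.16 = √(M_X/64.07)
M_X = 64.07 × 1.16² = 64.07 × 1.346 = 86.21 g/mol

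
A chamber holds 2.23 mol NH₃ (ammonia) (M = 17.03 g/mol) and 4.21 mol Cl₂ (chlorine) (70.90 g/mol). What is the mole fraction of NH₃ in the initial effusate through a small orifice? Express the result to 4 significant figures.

Each component's effusion rate ∝ (its partial pressure)·(1/√M) ∝ n_i/√M_i.
x_NH₃(eff) = (n_NH₃/√M_NH₃) / (n_NH₃/√M_NH₃ + n_Cl₂/√M_Cl₂)
= (2.23/√17.03) / (2.23/√17.03 + 4.21/√70.90) = 0.5404/(0.5404 + 0.5000) = 0.5194.

0.5194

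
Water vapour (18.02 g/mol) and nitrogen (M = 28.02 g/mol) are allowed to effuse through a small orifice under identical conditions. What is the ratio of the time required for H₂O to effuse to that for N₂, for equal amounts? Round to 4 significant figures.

0.8019

Since effusion rate ∝ 1/√M, t_H₂O/t_N₂ = √(M_H₂O/M_N₂) = √(18.02/28.02) = √0.6431 = 0.8019.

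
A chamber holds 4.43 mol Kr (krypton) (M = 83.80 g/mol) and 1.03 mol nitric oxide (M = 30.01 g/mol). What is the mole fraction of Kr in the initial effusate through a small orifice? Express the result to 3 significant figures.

Each component's effusion rate ∝ (its partial pressure)·(1/√M) ∝ n_i/√M_i.
So x_Kr in the escaping gas = (n_Kr/√M_Kr) / Σ(n_i/√M_i)
= (4.43/√83.80) / (4.43/√83.80 + 1.03/√30.01) = 0.4839/(0.4839 + 0.1880) = 0.720.

0.720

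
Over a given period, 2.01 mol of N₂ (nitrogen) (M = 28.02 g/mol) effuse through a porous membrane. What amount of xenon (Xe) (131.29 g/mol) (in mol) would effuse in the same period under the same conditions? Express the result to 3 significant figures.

0.929 mol

Using Graham's law: rate_Xe/rate_N₂ = √(M_N₂/M_Xe) = √(28.02/131.29) = √0.2134 = 0.4620.
So the amount for Xe is 2.01 × 0.4620 = 0.929 mol.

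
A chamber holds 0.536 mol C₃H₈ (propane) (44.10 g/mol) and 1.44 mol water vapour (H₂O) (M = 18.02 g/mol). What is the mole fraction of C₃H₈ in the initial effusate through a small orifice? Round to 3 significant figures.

Each component's effusion rate ∝ (its partial pressure)·(1/√M) ∝ n_i/√M_i.
x_C₃H₈(eff) = (n_C₃H₈/√M_C₃H₈) / (n_C₃H₈/√M_C₃H₈ + n_H₂O/√M_H₂O)
= (0.536/√44.10) / (0.536/√44.10 + 1.44/√18.02) = 0.08071/(0.08071 + 0.3392) = 0.192.

0.192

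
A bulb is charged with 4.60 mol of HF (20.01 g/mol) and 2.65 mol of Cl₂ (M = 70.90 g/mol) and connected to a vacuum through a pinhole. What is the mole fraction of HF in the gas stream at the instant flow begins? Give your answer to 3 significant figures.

0.766

Each component's effusion rate ∝ (its partial pressure)·(1/√M) ∝ n_i/√M_i.
x_HF(eff) = (n_HF/√M_HF) / (n_HF/√M_HF + n_Cl₂/√M_Cl₂)
= (4.60/√20.01) / (4.60/√20.01 + 2.65/√70.90) = 1.028/(1.028 + 0.3147) = 0.766.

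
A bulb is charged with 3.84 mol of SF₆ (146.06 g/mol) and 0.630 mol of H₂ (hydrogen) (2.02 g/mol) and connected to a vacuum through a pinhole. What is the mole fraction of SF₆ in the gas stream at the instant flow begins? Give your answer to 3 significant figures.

Rate_i ∝ x_i/√M_i (Graham's law weighted by mole fraction), so the effusate composition follows n_i/√M_i.
x_SF₆(eff) = (n_SF₆/√M_SF₆) / (n_SF₆/√M_SF₆ + n_H₂/√M_H₂)
= (3.84/√146.06) / (3.84/√146.06 + 0.630/√2.02) = 0.3177/(0.3177 + 0.4433) = 0.418.

0.418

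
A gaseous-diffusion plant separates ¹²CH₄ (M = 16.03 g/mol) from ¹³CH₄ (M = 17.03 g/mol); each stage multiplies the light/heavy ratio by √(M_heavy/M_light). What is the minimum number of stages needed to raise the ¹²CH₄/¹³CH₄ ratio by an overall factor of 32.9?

Single-stage factor α = √(17.03/16.03), so ln α = ½ ln(1.06238) = 0.03026.
Need α^N ≥ 32.9 ⇒ N ≥ ln(32.9) / ln α = 3.493 / 0.03026 = 115.46.
Rounding up, N = 116 stages.

116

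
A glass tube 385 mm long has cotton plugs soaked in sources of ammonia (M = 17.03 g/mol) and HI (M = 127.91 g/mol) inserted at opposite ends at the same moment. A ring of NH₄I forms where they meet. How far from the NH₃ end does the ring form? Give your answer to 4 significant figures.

Distances travelled in equal time are proportional to diffusion rates, so d_NH₃/d_HI = √(M_HI/M_NH₃) = √(127.91/17.03) = 2.741.
With d_NH₃ + d_HI = 385 mm, d_HI = 385/(1 + 2.741) = 102.9 mm.
d_NH₃ = 385 − 102.9 = 282.1 mm.

282.1 mm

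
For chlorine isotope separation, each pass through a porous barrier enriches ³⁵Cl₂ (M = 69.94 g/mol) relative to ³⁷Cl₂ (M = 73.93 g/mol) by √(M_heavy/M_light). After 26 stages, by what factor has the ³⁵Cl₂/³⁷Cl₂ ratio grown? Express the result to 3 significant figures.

Each stage multiplies the ratio by α = √(73.93/69.94), so after 26 stages the overall factor is α^26 = (73.93/69.94)^(26/2).
= 1.05705^13 = 2.06.

2.06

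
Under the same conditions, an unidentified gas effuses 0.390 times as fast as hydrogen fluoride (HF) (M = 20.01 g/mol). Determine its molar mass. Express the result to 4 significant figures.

From Graham's law, rate_X/rate_HF = √(M_HF/M_X).
0.390 = √(20.01/M_X)
M_X = 20.01 / 0.390² = 20.01 / 0.1521 = 131.6 g/mol

131.6 g/mol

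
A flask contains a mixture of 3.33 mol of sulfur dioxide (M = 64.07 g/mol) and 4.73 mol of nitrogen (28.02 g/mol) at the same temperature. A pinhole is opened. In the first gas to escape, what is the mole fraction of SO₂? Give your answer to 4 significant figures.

0.3177

Rate_i ∝ x_i/√M_i (Graham's law weighted by mole fraction), so the effusate composition follows n_i/√M_i.
Mole fraction of SO₂ in the effusate = (n_SO₂/√M_SO₂) / (n_SO₂/√M_SO₂ + n_N₂/√M_N₂)
= (3.33/√64.07) / (3.33/√64.07 + 4.73/√28.02) = 0.4160/(0.4160 + 0.8936) = 0.3177.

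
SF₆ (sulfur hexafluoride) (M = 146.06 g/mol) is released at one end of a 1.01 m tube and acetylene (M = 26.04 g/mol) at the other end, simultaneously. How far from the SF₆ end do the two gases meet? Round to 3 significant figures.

The fronts meet when d_SF₆ + d_C₂H₂ = L with d_SF₆/d_C₂H₂ = √(M_C₂H₂/M_SF₆) (Graham's law). Here √(M_C₂H₂/M_SF₆) = √(26.04/146.06) = 0.4222.
With d_SF₆ + d_C₂H₂ = 1.01 m, d_C₂H₂ = 1.01/(1 + 0.4222) = 0.7101 m.
d_SF₆ = 1.01 − 0.7101 = 0.300 m.

0.300 m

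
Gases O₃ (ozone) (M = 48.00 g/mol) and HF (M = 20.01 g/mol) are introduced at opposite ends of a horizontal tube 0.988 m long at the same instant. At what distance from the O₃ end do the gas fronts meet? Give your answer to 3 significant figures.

0.388 m

Graham's law gives d_O₃/d_HF = rate_O₃/rate_HF = √(M_HF/M_O₃) = √(20.01/48.00) = 0.6457.
With d_O₃ + d_HF = 0.988 m, d_HF = 0.988/(1 + 0.6457) = 0.6004 m.
d_O₃ = 0.988 − 0.6004 = 0.388 m.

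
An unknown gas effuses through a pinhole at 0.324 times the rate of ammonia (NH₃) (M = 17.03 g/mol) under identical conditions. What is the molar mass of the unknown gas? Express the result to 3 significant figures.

162 g/mol

By Graham's law, rate_X/rate_NH₃ = √(M_NH₃/M_X).
0.324 = √(17.03/M_X)
M_X = 17.03 / 0.324² = 17.03 / 0.1050 = 162 g/mol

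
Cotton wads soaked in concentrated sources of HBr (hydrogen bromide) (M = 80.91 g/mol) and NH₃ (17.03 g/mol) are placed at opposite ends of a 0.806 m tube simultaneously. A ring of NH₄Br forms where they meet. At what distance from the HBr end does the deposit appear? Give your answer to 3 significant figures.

0.253 m

Distances travelled in equal time are proportional to diffusion rates, so d_HBr/d_NH₃ = √(M_NH₃/M_HBr) = √(17.03/80.91) = 0.4588.
With d_HBr + d_NH₃ = 0.806 m, d_NH₃ = 0.806/(1 + 0.4588) = 0.5525 m.
d_HBr = 0.806 − 0.5525 = 0.253 m.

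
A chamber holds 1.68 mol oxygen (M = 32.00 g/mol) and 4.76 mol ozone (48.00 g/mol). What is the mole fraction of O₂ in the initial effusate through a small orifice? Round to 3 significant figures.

0.302

Each component's effusion rate ∝ (its partial pressure)·(1/√M) ∝ n_i/√M_i.
x_O₂(eff) = (n_O₂/√M_O₂) / (n_O₂/√M_O₂ + n_O₃/√M_O₃)
= (1.68/√32.00) / (1.68/√32.00 + 4.76/√48.00) = 0.2970/(0.2970 + 0.6870) = 0.302.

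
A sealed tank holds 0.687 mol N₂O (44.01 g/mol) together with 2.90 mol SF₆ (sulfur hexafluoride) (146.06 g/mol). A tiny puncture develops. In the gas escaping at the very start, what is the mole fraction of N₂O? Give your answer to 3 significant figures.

Each component's effusion rate ∝ (its partial pressure)·(1/√M) ∝ n_i/√M_i.
x_N₂O(eff) = (n_N₂O/√M_N₂O) / (n_N₂O/√M_N₂O + n_SF₆/√M_SF₆)
= (0.687/√44.01) / (0.687/√44.01 + 2.90/√146.06) = 0.1036/(0.1036 + 0.2400) = 0.301.

0.301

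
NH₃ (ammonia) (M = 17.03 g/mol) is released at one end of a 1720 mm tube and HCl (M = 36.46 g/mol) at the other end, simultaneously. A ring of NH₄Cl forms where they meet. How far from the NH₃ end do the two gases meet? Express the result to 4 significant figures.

In equal time, each gas travels a distance ∝ its rate ∝ 1/√M, so d_NH₃/d_HCl = √(M_HCl/M_NH₃) = √(36.46/17.03) = 1.463.
With d_NH₃ + d_HCl = 1720 mm, d_HCl = 1720/(1 + 1.463) = 698.3 mm.
d_NH₃ = 1720 − 698.3 = 1022 mm.

1022 mm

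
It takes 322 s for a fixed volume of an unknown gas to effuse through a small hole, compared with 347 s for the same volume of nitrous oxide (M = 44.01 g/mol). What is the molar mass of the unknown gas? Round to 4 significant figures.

37.90 g/mol

Using Graham's law: t_X/t_N₂O = √(M_X/M_N₂O).
322/347 = 0.9280 = √(M_X/44.01)
M_X = 44.01 × 0.9280² = 44.01 × 0.8611 = 37.90 g/mol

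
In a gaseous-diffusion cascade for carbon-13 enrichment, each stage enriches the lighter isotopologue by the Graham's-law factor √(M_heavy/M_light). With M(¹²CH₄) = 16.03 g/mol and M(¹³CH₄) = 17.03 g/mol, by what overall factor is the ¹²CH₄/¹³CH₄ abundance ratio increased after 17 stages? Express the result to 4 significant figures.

1.673

Overall factor = α^17 with α = √(17.03/16.03), i.e. (17.03/16.03)^(17/2).
= 1.06238^(17/2) = 1.673.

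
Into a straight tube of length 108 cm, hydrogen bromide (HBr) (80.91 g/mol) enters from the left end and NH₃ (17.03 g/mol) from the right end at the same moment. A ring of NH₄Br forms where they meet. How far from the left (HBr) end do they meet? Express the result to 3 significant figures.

34.0 cm

In equal time, each gas travels a distance ∝ its rate ∝ 1/√M, so d_HBr/d_NH₃ = √(M_NH₃/M_HBr) = √(17.03/80.91) = 0.4588.
With d_HBr + d_NH₃ = 108 cm, d_NH₃ = 108/(1 + 0.4588) = 74.03 cm.
d_HBr = 108 − 74.03 = 34.0 cm.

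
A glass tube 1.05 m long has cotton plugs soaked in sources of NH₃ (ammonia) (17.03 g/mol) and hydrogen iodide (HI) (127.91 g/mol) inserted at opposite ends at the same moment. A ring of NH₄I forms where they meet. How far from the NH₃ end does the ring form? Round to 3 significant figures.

0.769 m

Graham's law gives d_NH₃/d_HI = rate_NH₃/rate_HI = √(M_HI/M_NH₃) = √(127.91/17.03) = 2.741.
With d_NH₃ + d_HI = 1.05 m, d_HI = 1.05/(1 + 2.741) = 0.2807 m.
d_NH₃ = 1.05 − 0.2807 = 0.769 m.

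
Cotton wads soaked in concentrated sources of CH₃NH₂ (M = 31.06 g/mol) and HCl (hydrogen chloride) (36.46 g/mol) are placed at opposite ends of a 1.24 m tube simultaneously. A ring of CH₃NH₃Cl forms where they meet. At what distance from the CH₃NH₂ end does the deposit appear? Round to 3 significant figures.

0.645 m

Distances travelled in equal time are proportional to diffusion rates, so d_CH₃NH₂/d_HCl = √(M_HCl/M_CH₃NH₂) = √(36.46/31.06) = 1.083.
With d_CH₃NH₂ + d_HCl = 1.24 m, d_HCl = 1.24/(1 + 1.083) = 0.5952 m.
d_CH₃NH₂ = 1.24 − 0.5952 = 0.645 m.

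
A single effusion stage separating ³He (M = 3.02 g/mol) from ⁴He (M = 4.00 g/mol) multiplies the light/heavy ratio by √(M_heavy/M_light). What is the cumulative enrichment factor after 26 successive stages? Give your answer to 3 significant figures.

Overall factor = α^26 with α = √(4.00/3.02), i.e. (4.00/3.02)^(26/2).
= 1.32450^13 = 38.6.

38.6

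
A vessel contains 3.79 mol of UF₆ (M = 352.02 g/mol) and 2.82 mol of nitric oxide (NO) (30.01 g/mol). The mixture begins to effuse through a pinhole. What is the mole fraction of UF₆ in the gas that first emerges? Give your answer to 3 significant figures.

0.282

Each component's effusion rate ∝ (its partial pressure)·(1/√M) ∝ n_i/√M_i.
Mole fraction of UF₆ in the effusate = (n_UF₆/√M_UF₆) / (n_UF₆/√M_UF₆ + n_NO/√M_NO)
= (3.79/√352.02) / (3.79/√352.02 + 2.82/√30.01) = 0.2020/(0.2020 + 0.5148) = 0.282.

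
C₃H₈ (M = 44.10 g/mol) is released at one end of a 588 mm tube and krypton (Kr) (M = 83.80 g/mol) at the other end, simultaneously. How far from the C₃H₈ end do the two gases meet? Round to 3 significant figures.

341 mm

Graham's law gives d_C₃H₈/d_Kr = rate_C₃H₈/rate_Kr = √(M_Kr/M_C₃H₈) = √(83.80/44.10) = 1.378.
With d_C₃H₈ + d_Kr = 588 mm, d_Kr = 588/(1 + 1.378) = 247.2 mm.
d_C₃H₈ = 588 − 247.2 = 341 mm.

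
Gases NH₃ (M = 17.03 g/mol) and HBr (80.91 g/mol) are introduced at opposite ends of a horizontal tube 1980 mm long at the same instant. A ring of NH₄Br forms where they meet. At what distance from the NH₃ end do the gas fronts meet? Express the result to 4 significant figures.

1357 mm

Graham's law gives d_NH₃/d_HBr = rate_NH₃/rate_HBr = √(M_HBr/M_NH₃) = √(80.91/17.03) = 2.180.
With d_NH₃ + d_HBr = 1980 mm, d_HBr = 1980/(1 + 2.180) = 622.7 mm.
d_NH₃ = 1980 − 622.7 = 1357 mm.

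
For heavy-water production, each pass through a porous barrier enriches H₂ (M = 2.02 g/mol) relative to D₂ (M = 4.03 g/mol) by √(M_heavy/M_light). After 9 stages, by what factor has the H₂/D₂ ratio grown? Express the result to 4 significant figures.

Each stage multiplies the ratio by α = √(4.03/2.02), so after 9 stages the overall factor is α^9 = (4.03/2.02)^(9/2).
= 1.99505^(9/2) = 22.38.

22.38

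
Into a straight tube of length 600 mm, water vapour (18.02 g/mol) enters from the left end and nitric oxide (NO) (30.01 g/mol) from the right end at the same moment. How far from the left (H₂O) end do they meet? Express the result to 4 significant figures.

338.0 mm

Graham's law gives d_H₂O/d_NO = rate_H₂O/rate_NO = √(M_NO/M_H₂O) = √(30.01/18.02) = 1.290.
With d_H₂O + d_NO = 600 mm, d_NO = 600/(1 + 1.290) = 262.0 mm.
d_H₂O = 600 − 262.0 = 338.0 mm.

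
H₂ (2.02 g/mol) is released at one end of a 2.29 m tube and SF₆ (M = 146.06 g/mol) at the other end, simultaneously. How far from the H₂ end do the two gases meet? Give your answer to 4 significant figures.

In equal time, each gas travels a distance ∝ its rate ∝ 1/√M, so d_H₂/d_SF₆ = √(M_SF₆/M_H₂) = √(146.06/2.02) = 8.503.
With d_H₂ + d_SF₆ = 2.29 m, d_SF₆ = 2.29/(1 + 8.503) = 0.2410 m.
d_H₂ = 2.29 − 0.2410 = 2.049 m.

2.049 m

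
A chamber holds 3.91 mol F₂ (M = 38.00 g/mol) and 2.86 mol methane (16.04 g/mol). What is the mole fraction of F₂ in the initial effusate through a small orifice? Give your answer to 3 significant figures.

Each component's effusion rate ∝ (its partial pressure)·(1/√M) ∝ n_i/√M_i.
x_F₂(eff) = (n_F₂/√M_F₂) / (n_F₂/√M_F₂ + n_CH₄/√M_CH₄)
= (3.91/√38.00) / (3.91/√38.00 + 2.86/√16.04) = 0.6343/(0.6343 + 0.7141) = 0.470.

0.470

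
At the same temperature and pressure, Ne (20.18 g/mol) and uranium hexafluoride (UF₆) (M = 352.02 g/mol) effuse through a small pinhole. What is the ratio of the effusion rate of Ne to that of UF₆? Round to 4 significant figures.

4.177

Since effusion rate ∝ 1/√M, rate_Ne/rate_UF₆ = √(M_UF₆/M_Ne) = √(352.02/20.18) = √17.44 = 4.177.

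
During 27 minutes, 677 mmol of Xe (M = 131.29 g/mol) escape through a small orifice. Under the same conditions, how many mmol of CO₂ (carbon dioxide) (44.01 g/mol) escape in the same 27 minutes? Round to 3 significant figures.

Since effusion rate ∝ 1/√M, rate_CO₂/rate_Xe = √(M_Xe/M_CO₂) = √(131.29/44.01) = √2.983 = 1.727.
So the amount for CO₂ is 677 × 1.727 = 1170 mmol.

1170 mmol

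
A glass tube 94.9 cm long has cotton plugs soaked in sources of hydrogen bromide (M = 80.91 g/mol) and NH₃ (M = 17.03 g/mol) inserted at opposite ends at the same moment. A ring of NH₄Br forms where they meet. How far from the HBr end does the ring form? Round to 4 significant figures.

Graham's law gives d_HBr/d_NH₃ = rate_HBr/rate_NH₃ = √(M_NH₃/M_HBr) = √(17.03/80.91) = 0.4588.
With d_HBr + d_NH₃ = 94.9 cm, d_NH₃ = 94.9/(1 + 0.4588) = 65.05 cm.
d_HBr = 94.9 − 65.05 = 29.85 cm.

29.85 cm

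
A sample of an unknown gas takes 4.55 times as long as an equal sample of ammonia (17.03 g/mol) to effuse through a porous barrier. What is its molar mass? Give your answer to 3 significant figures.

353 g/mol

From Graham's law, t_X/t_NH₃ = √(M_X/M_NH₃).
4.55 = √(M_X/17.03)
M_X = 17.03 × 4.55² = 17.03 × 20.70 = 353 g/mol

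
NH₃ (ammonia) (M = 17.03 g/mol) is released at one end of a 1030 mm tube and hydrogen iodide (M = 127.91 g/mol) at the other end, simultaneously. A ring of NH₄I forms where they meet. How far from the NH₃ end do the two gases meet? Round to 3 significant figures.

755 mm

The fronts meet when d_NH₃ + d_HI = L with d_NH₃/d_HI = √(M_HI/M_NH₃) (Graham's law). Here √(M_HI/M_NH₃) = √(127.91/17.03) = 2.741.
With d_NH₃ + d_HI = 1030 mm, d_HI = 1030/(1 + 2.741) = 275.4 mm.
d_NH₃ = 1030 − 275.4 = 755 mm.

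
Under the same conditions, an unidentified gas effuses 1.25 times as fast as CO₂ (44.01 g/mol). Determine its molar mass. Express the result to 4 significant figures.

28.17 g/mol

Graham's law gives rate_X/rate_CO₂ = √(M_CO₂/M_X).
1.25 = √(44.01/M_X)
M_X = 44.01 / 1.25² = 44.01 / 1.562 = 28.17 g/mol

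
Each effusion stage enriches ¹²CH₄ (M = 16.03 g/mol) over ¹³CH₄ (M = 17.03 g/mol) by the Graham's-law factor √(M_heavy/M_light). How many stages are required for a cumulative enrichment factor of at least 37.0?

Single-stage factor α = √(17.03/16.03), so ln α = ½ ln(1.06238) = 0.03026.
Need α^N ≥ 37.0 ⇒ N ≥ ln(37.0) / ln α = 3.611 / 0.03026 = 119.34.
Minimum whole number of stages: N = 120.

120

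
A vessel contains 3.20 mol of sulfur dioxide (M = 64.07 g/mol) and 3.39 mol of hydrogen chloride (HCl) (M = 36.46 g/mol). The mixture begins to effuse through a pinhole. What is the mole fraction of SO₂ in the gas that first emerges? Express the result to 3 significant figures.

Effusion rate of each component ∝ n_i/√M_i (partial pressure × 1/√M).
So x_SO₂ in the escaping gas = (n_SO₂/√M_SO₂) / Σ(n_i/√M_i)
= (3.20/√64.07) / (3.20/√64.07 + 3.39/√36.46) = 0.3998/(0.3998 + 0.5614) = 0.416.

0.416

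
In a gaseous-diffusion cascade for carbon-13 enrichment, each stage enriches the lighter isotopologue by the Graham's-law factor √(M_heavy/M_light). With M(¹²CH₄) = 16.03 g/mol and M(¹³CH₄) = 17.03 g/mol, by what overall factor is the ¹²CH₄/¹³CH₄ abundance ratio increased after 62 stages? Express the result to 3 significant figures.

6.53

The single-stage factor is √(M_heavy/M_light), so 62 stages give [√(17.03/16.03)]^62 = (17.03/16.03)^(62/2).
= 1.06238^31 = 6.53.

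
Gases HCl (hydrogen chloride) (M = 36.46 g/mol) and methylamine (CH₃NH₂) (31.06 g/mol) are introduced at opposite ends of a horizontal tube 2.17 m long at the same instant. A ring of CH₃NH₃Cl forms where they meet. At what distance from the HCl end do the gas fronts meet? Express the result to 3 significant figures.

Distances travelled in equal time are proportional to diffusion rates, so d_HCl/d_CH₃NH₂ = √(M_CH₃NH₂/M_HCl) = √(31.06/36.46) = 0.9230.
With d_HCl + d_CH₃NH₂ = 2.17 m, d_CH₃NH₂ = 2.17/(1 + 0.9230) = 1.128 m.
d_HCl = 2.17 − 1.128 = 1.04 m.

1.04 m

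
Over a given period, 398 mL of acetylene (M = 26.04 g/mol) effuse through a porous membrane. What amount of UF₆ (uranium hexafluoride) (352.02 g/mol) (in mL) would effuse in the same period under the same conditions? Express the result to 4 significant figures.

Since effusion rate ∝ 1/√M, rate_UF₆/rate_C₂H₂ = √(M_C₂H₂/M_UF₆) = √(26.04/352.02) = √0.07397 = 0.2720.
So the volume for UF₆ is 398 × 0.2720 = 108.2 mL.

108.2 mL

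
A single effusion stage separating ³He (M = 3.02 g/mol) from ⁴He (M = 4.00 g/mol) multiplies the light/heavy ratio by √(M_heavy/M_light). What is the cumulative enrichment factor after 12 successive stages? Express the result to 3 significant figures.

Overall factor = α^12 with α = √(4.00/3.02), i.e. (4.00/3.02)^(12/2).
= 1.32450^6 = 5.40.

5.40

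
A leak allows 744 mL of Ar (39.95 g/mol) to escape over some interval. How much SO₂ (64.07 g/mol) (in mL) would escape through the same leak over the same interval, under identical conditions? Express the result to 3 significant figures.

587 mL

Using Graham's law: rate_SO₂/rate_Ar = √(M_Ar/M_SO₂) = √(39.95/64.07) = √0.6235 = 0.7896.
So the volume for SO₂ is 744 × 0.7896 = 587 mL.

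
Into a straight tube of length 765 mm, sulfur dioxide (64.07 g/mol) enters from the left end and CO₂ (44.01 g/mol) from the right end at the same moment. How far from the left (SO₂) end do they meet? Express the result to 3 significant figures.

In equal time, each gas travels a distance ∝ its rate ∝ 1/√M, so d_SO₂/d_CO₂ = √(M_CO₂/M_SO₂) = √(44.01/64.07) = 0.8288.
With d_SO₂ + d_CO₂ = 765 mm, d_CO₂ = 765/(1 + 0.8288) = 418.3 mm.
d_SO₂ = 765 − 418.3 = 347 mm.

347 mm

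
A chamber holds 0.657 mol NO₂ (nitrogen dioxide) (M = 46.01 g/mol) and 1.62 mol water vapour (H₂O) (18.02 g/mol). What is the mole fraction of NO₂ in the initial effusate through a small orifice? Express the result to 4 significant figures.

Each component's effusion rate ∝ (its partial pressure)·(1/√M) ∝ n_i/√M_i.
x_NO₂(eff) = (n_NO₂/√M_NO₂) / (n_NO₂/√M_NO₂ + n_H₂O/√M_H₂O)
= (0.657/√46.01) / (0.657/√46.01 + 1.62/√18.02) = 0.09686/(0.09686 + 0.3816) = 0.2024.

0.2024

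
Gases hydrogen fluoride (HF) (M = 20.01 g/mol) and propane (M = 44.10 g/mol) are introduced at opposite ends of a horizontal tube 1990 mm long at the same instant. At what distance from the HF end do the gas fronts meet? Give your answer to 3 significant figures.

1190 mm

Distances travelled in equal time are proportional to diffusion rates, so d_HF/d_C₃H₈ = √(M_C₃H₈/M_HF) = √(44.10/20.01) = 1.485.
With d_HF + d_C₃H₈ = 1990 mm, d_C₃H₈ = 1990/(1 + 1.485) = 800.9 mm.
d_HF = 1990 − 800.9 = 1190 mm.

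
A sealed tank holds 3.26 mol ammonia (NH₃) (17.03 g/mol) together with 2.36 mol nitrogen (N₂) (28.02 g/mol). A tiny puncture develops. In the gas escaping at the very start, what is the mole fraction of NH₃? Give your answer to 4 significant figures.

The effusion rate of species i is ∝ p_i/√M_i ∝ n_i/√M_i.
So x_NH₃ in the escaping gas = (n_NH₃/√M_NH₃) / Σ(n_i/√M_i)
= (3.26/√17.03) / (3.26/√17.03 + 2.36/√28.02) = 0.7900/(0.7900 + 0.4458) = 0.6392.

0.6392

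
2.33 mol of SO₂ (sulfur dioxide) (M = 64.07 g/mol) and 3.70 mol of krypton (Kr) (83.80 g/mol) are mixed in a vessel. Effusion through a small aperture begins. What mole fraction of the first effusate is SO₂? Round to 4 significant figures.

0.4187

Each component's effusion rate ∝ (its partial pressure)·(1/√M) ∝ n_i/√M_i.
x_SO₂(eff) = (n_SO₂/√M_SO₂) / (n_SO₂/√M_SO₂ + n_Kr/√M_Kr)
= (2.33/√64.07) / (2.33/√64.07 + 3.70/√83.80) = 0.2911/(0.2911 + 0.4042) = 0.4187.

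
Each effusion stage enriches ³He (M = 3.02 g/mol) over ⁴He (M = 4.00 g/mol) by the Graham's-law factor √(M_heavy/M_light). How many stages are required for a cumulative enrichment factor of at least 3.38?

Single-stage factor α = √(4.00/3.02), so ln α = ½ ln(1.32450) = 0.1405.
Need α^N ≥ 3.38 ⇒ N ≥ ln(3.38) / ln α = 1.218 / 0.1405 = 8.67.
So at least 9 stages are needed.

9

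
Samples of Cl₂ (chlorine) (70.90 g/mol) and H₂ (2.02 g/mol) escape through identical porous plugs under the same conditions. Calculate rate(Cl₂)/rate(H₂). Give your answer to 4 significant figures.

Graham's law gives rate_Cl₂/rate_H₂ = √(M_H₂/M_Cl₂) = √(2.02/70.90) = √0.02849 = 0.1688.

0.1688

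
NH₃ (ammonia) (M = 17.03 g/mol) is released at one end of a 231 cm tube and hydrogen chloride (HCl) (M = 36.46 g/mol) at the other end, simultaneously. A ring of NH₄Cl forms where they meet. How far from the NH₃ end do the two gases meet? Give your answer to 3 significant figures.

137 cm

Graham's law gives d_NH₃/d_HCl = rate_NH₃/rate_HCl = √(M_HCl/M_NH₃) = √(36.46/17.03) = 1.463.
With d_NH₃ + d_HCl = 231 cm, d_HCl = 231/(1 + 1.463) = 93.78 cm.
d_NH₃ = 231 − 93.78 = 137 cm.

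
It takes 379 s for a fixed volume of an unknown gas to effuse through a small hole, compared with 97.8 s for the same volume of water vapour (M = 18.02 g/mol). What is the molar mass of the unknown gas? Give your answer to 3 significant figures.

271 g/mol

Graham's law gives t_X/t_H₂O = √(M_X/M_H₂O).
379/97.8 = 3.875 = √(M_X/18.02)
M_X = 18.02 × 3.875² = 18.02 × 15.02 = 271 g/mol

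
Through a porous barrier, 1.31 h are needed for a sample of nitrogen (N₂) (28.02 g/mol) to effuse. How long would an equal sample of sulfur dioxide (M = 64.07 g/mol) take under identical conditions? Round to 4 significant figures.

From Graham's law, t_SO₂/t_N₂ = √(M_SO₂/M_N₂) = √(64.07/28.02) = √2.287 = 1.512.
So the time for SO₂ is 1.31 × 1.512 = 1.981 h.

1.981 h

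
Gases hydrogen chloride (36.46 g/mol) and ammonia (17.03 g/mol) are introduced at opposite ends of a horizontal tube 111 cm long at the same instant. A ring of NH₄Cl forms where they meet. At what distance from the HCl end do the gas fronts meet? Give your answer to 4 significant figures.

45.06 cm

The fronts meet when d_HCl + d_NH₃ = L with d_HCl/d_NH₃ = √(M_NH₃/M_HCl) (Graham's law). Here √(M_NH₃/M_HCl) = √(17.03/36.46) = 0.6834.
With d_HCl + d_NH₃ = 111 cm, d_NH₃ = 111/(1 + 0.6834) = 65.94 cm.
d_HCl = 111 − 65.94 = 45.06 cm.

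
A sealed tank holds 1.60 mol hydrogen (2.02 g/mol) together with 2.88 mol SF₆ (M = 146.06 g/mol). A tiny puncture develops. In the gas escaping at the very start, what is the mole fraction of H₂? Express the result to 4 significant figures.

The effusion rate of species i is ∝ p_i/√M_i ∝ n_i/√M_i.
So x_H₂ in the escaping gas = (n_H₂/√M_H₂) / Σ(n_i/√M_i)
= (1.60/√2.02) / (1.60/√2.02 + 2.88/√146.06) = 1.126/(1.126 + 0.2383) = 0.8253.

0.8253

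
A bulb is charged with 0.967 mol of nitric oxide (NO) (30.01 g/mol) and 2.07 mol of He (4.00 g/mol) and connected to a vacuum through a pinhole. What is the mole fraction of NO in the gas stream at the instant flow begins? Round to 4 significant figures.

The effusion rate of species i is ∝ p_i/√M_i ∝ n_i/√M_i.
x_NO(eff) = (n_NO/√M_NO) / (n_NO/√M_NO + n_He/√M_He)
= (0.967/√30.01) / (0.967/√30.01 + 2.07/√4.00) = 0.1765/(0.1765 + 1.035) = 0.1457.

0.1457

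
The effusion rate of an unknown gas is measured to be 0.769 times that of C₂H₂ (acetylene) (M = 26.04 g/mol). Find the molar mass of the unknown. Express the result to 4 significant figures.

Graham's law gives rate_X/rate_C₂H₂ = √(M_C₂H₂/M_X).
0.769 = √(26.04/M_X)
M_X = 26.04 / 0.769² = 26.04 / 0.5914 = 44.03 g/mol

44.03 g/mol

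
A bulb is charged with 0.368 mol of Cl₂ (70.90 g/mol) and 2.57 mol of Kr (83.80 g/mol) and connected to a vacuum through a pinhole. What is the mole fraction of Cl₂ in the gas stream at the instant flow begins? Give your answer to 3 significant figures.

0.135

Effusion rate of each component ∝ n_i/√M_i (partial pressure × 1/√M).
x_Cl₂(eff) = (n_Cl₂/√M_Cl₂) / (n_Cl₂/√M_Cl₂ + n_Kr/√M_Kr)
= (0.368/√70.90) / (0.368/√70.90 + 2.57/√83.80) = 0.04370/(0.04370 + 0.2807) = 0.135.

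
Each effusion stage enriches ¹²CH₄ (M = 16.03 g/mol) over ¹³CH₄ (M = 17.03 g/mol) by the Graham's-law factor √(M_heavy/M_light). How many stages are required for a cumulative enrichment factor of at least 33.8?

With α = √(17.03/16.03) per stage, ln α = ½ ln(1.06238) = 0.03026.
Need α^N ≥ 33.8 ⇒ N ≥ ln(33.8) / ln α = 3.520 / 0.03026 = 116.35.
Rounding up, N = 117 stages.

117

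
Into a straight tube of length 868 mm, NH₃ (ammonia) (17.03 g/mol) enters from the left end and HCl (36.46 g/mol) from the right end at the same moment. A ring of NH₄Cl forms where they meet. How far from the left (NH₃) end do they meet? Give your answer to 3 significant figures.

516 mm

The fronts meet when d_NH₃ + d_HCl = L with d_NH₃/d_HCl = √(M_HCl/M_NH₃) (Graham's law). Here √(M_HCl/M_NH₃) = √(36.46/17.03) = 1.463.
With d_NH₃ + d_HCl = 868 mm, d_HCl = 868/(1 + 1.463) = 352.4 mm.
d_NH₃ = 868 − 352.4 = 516 mm.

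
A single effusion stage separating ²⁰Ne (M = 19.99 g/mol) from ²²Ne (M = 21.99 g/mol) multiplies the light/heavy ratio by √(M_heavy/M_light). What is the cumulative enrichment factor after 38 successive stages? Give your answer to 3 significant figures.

6.12

The single-stage factor is √(M_heavy/M_light), so 38 stages give [√(21.99/19.99)]^38 = (21.99/19.99)^(38/2).
= 1.10005^19 = 6.12.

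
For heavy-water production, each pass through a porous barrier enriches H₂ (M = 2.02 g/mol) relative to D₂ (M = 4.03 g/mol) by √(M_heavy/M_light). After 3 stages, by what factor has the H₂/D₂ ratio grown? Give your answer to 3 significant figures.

The single-stage factor is √(M_heavy/M_light), so 3 stages give [√(4.03/2.02)]^3 = (4.03/2.02)^(3/2).
= 1.99505^(3/2) = 2.82.

2.82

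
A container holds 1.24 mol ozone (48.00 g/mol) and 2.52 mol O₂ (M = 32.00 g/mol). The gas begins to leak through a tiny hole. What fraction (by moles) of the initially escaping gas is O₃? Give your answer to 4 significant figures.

0.2866

Effusion rate of each component ∝ n_i/√M_i (partial pressure × 1/√M).
Mole fraction of O₃ in the effusate = (n_O₃/√M_O₃) / (n_O₃/√M_O₃ + n_O₂/√M_O₂)
= (1.24/√48.00) / (1.24/√48.00 + 2.52/√32.00) = 0.1790/(0.1790 + 0.4455) = 0.2866.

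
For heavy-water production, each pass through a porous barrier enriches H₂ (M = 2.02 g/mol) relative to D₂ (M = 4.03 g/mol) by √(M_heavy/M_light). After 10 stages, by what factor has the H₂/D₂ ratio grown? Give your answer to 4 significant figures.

Overall factor = α^10 with α = √(4.03/2.02), i.e. (4.03/2.02)^(10/2).
= 1.99505^5 = 31.61.

31.61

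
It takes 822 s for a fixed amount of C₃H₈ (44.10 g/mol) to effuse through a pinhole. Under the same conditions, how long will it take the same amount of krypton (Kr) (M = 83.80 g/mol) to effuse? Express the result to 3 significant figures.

By Graham's law, t_Kr/t_C₃H₈ = √(M_Kr/M_C₃H₈) = √(83.80/44.10) = √1.900 = 1.378.
So the time for Kr is 822 × 1.378 = 1130 s.

1130 s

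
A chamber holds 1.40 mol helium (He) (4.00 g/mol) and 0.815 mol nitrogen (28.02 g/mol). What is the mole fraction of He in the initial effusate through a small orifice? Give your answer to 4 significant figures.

0.8197

Rate_i ∝ x_i/√M_i (Graham's law weighted by mole fraction), so the effusate composition follows n_i/√M_i.
x_He(eff) = (n_He/√M_He) / (n_He/√M_He + n_N₂/√M_N₂)
= (1.40/√4.00) / (1.40/√4.00 + 0.815/√28.02) = 0.7000/(0.7000 + 0.1540) = 0.8197.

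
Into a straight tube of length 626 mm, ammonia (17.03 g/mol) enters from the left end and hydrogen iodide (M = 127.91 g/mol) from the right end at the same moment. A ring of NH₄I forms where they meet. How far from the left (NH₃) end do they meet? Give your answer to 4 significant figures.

Distances travelled in equal time are proportional to diffusion rates, so d_NH₃/d_HI = √(M_HI/M_NH₃) = √(127.91/17.03) = 2.741.
With d_NH₃ + d_HI = 626 mm, d_HI = 626/(1 + 2.741) = 167.4 mm.
d_NH₃ = 626 − 167.4 = 458.6 mm.

458.6 mm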